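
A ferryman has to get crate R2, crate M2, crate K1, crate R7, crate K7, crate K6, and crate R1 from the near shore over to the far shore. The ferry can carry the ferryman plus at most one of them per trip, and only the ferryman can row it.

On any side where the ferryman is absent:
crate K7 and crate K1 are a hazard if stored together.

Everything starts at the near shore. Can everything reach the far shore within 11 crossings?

Counting alone: the ferryman can take at most 1 across per trip to the far shore, so moving all 7 needs at least 7 loaded trips out, with a return between consecutive ones — at least 13 crossings.
Since 11 < 13, 11 crossings cannot be enough. (The shortest complete plan in fact takes 13:)
1. Ferryman goes to the far shore with crate K1.
2. Ferryman goes back to the near shore alone.
3. Ferryman goes to the far shore with crate R2.
4. Ferryman goes back to the near shore alone.
5. Ferryman goes to the far shore with crate M2.
6. Ferryman goes back to the near shore alone.
7. Ferryman goes to the far shore with crate R7.
8. Ferryman goes back to the near shore alone.
9. Ferryman goes to the far shore with crate K6.
10. Ferryman goes back to the near shore alone.
11. Ferryman goes to the far shore with crate R1.
12. Ferryman goes back to the near shore alone.
13. Ferryman goes to the far shore with crate K7.

No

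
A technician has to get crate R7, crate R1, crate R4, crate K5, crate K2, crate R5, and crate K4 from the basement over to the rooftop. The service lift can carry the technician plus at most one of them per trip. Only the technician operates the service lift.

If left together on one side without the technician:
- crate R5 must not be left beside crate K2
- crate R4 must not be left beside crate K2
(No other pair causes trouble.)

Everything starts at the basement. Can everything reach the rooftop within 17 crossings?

Yes — this plan uses 15 crossings (≤ 17):
1. Technician goes to the rooftop with crate K2.  [the basement: crate K4, crate K5, crate R1, crate R4, crate R5, crate R7 | the rooftop: crate K2]
2. Technician goes back to the basement alone.  [the basement: crate K4, crate K5, crate R1, crate R4, crate R5, crate R7 | the rooftop: crate K2]
3. Technician goes to the rooftop with crate R7.  [the basement: crate K4, crate K5, crate R1, crate R4, crate R5 | the rooftop: crate K2, crate R7]
4. Technician goes back to the basement alone.  [the basement: crate K4, crate K5, crate R1, crate R4, crate R5 | the rooftop: crate K2, crate R7]
5. Technician goes to the rooftop with crate R1.  [the basement: crate K4, crate K5, crate R4, crate R5 | the rooftop: crate K2, crate R1, crate R7]
6. Technician goes back to the basement alone.  [the basement: crate K4, crate K5, crate R4, crate R5 | the rooftop: crate K2, crate R1, crate R7]
7. Technician goes to the rooftop with crate R4.  [the basement: crate K4, crate K5, crate R5 | the rooftop: crate K2, crate R1, crate R4, crate R7]
8. Technician goes back to the basement with crate K2.  [the basement: crate K2, crate K4, crate K5, crate R5 | the rooftop: crate R1, crate R4, crate R7]
9. Technician goes to the rooftop with crate R5.  [the basement: crate K2, crate K4, crate K5 | the rooftop: crate R1, crate R4, crate R5, crate R7]
10. Technician goes back to the basement alone.  [the basement: crate K2, crate K4, crate K5 | the rooftop: crate R1, crate R4, crate R5, crate R7]
11. Technician goes to the rooftop with crate K5.  [the basement: crate K2, crate K4 | the rooftop: crate K5, crate R1, crate R4, crate R5, crate R7]
12. Technician goes back to the basement alone.  [the basement: crate K2, crate K4 | the rooftop: crate K5, crate R1, crate R4, crate R5, crate R7]
13. Technician goes to the rooftop with crate K4.  [the basement: crate K2 | the rooftop: crate K4, crate K5, crate R1, crate R4, crate R5, crate R7]
14. Technician goes back to the basement alone.  [the basement: crate K2 | the rooftop: crate K4, crate K5, crate R1, crate R4, crate R5, crate R7]
15. Technician goes to the rooftop with crate K2.  [the basement: — | the rooftop: crate K2, crate K4, crate K5, crate R1, crate R4, crate R5, crate R7]

Yes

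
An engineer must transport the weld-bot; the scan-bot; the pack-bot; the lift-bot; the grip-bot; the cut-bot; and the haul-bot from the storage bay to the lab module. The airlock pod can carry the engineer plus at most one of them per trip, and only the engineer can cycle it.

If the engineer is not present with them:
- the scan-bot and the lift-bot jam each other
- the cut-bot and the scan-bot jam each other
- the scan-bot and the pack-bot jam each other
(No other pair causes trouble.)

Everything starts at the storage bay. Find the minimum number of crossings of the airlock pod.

impossible

Following every safe sequence of crossings from the start, the most of the 7 that can be at the lab module as the airlock pod arrives there on crossings 1, 3, 5, 7, 9 is 1, 2, 3, 4, 5 respectively; the best ever achieved is 5 of 7.
From crossing 11 on, no configuration arises that was not already reachable earlier: only 72 distinct safe configurations (who is on which side, and where the airlock pod is) can ever be reached, none of them has everyone across, and every continuation just revisits them. So no valid plan exists.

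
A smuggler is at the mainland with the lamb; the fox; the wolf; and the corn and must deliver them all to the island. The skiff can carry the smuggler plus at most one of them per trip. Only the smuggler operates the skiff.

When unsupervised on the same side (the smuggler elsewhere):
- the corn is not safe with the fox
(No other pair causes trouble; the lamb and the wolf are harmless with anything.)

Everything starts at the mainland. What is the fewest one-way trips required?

7

Counting alone: the smuggler can take at most 1 across per trip to the island, so moving all 4 needs at least 4 loaded trips out, with a return between consecutive ones — at least 7 crossings.
The plan below uses exactly 7 crossings, so it is optimal:
1. Smuggler goes to the island with the fox.  [the mainland: the corn, the lamb, the wolf | the island: the fox]
2. Smuggler goes back to the mainland alone.  [the mainland: the corn, the lamb, the wolf | the island: the fox]
3. Smuggler goes to the island with the lamb.  [the mainland: the corn, the wolf | the island: the fox, the lamb]
4. Smuggler goes back to the mainland alone.  [the mainland: the corn, the wolf | the island: the fox, the lamb]
5. Smuggler goes to the island with the wolf.  [the mainland: the corn | the island: the fox, the lamb, the wolf]
6. Smuggler goes back to the mainland alone.  [the mainland: the corn | the island: the fox, the lamb, the wolf]
7. Smuggler goes to the island with the corn.  [the mainland: — | the island: the corn, the fox, the lamb, the wolf]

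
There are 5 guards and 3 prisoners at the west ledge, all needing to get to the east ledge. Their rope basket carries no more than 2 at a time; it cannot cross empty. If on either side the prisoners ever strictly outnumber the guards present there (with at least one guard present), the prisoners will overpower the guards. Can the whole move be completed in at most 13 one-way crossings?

Yes — this plan uses 13 crossings (≤ 13):
1. 2 prisoners → the east ledge.  (the west ledge: 5G 1P; the east ledge: 0G 2P)
2. 1 prisoner ← the west ledge.  (the west ledge: 5G 2P; the east ledge: 0G 1P)
3. 2 prisoners → the east ledge.  (the west ledge: 5G 0P; the east ledge: 0G 3P)
4. 1 prisoner ← the west ledge.  (the west ledge: 5G 1P; the east ledge: 0G 2P)
5. 2 guards → the east ledge.  (the west ledge: 3G 1P; the east ledge: 2G 2P)
6. 1 prisoner ← the west ledge.  (the west ledge: 3G 2P; the east ledge: 2G 1P)
7. 1 guard and 1 prisoner → the east ledge.  (the west ledge: 2G 1P; the east ledge: 3G 2P)
8. 1 prisoner ← the west ledge.  (the west ledge: 2G 2P; the east ledge: 3G 1P)
9. 2 prisoners → the east ledge.  (the west ledge: 2G 0P; the east ledge: 3G 3P)
10. 1 prisoner ← the west ledge.  (the west ledge: 2G 1P; the east ledge: 3G 2P)
11. 1 guard and 1 prisoner → the east ledge.  (the west ledge: 1G 0P; the east ledge: 4G 3P)
12. 1 prisoner ← the west ledge.  (the west ledge: 1G 1P; the east ledge: 4G 2P)
13. 1 guard and 1 prisoner → the east ledge.  (the west ledge: 0G 0P; the east ledge: 5G 3P)

Yes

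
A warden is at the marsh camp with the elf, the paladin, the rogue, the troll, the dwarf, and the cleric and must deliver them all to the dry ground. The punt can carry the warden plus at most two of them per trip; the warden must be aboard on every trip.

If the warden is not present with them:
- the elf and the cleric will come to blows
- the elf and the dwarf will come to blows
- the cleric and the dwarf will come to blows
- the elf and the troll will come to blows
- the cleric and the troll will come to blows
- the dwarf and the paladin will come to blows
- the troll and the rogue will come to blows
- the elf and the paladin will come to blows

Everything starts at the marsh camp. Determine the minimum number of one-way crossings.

Whatever the first load, the items left behind include a forbidden pair without the warden. No opening move is safe, so no plan exists.

impossible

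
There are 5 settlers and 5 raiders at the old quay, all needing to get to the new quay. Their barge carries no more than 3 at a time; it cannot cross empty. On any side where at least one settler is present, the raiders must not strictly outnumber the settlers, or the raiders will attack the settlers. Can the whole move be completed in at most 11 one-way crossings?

Yes — this plan uses 11 crossings (≤ 11):
1. 2 raiders → the new quay.  (the old quay: 5S 3R; the new quay: 0S 2R)
2. 1 raider ← the old quay.  (the old quay: 5S 4R; the new quay: 0S 1R)
3. 3 raiders → the new quay.  (the old quay: 5S 1R; the new quay: 0S 4R)
4. 1 raider ← the old quay.  (the old quay: 5S 2R; the new quay: 0S 3R)
5. 3 settlers → the new quay.  (the old quay: 2S 2R; the new quay: 3S 3R)
6. 1 settler and 1 raider ← the old quay.  (the old quay: 3S 3R; the new quay: 2S 2R)
7. 3 settlers → the new quay.  (the old quay: 0S 3R; the new quay: 5S 2R)
8. 1 raider ← the old quay.  (the old quay: 0S 4R; the new quay: 5S 1R)
9. 2 raiders → the new quay.  (the old quay: 0S 2R; the new quay: 5S 3R)
10. 1 raider ← the old quay.  (the old quay: 0S 3R; the new quay: 5S 2R)
11. 3 raiders → the new quay.  (the old quay: 0S 0R; the new quay: 5S 5R)

Yes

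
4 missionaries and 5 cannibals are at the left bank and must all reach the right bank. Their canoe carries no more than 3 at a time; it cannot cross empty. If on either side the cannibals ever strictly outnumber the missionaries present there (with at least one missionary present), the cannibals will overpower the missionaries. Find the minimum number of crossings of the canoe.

The cannibals already outnumber the missionaries at the left bank before anyone moves, so the starting position itself is disallowed.

impossible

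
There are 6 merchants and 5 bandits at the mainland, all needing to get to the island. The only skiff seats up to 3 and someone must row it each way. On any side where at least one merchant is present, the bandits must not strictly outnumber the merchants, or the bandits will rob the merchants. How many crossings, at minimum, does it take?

9

Counting alone: each trip to the island takes at most 3 across and each return brings at least 1 back, so after t trips out (and t−1 returns) at most 3t − (t−1) of the 11 are across; that first reaches 11 at t = 5, so at least 9 crossings are needed.
The plan below uses exactly 9 crossings, so it is optimal:
1. 3 bandits → the island.  (the mainland: 6M 2B; the island: 0M 3B)
2. 1 bandit ← the mainland.  (the mainland: 6M 3B; the island: 0M 2B)
3. 3 merchants → the island.  (the mainland: 3M 3B; the island: 3M 2B)
4. 1 merchant ← the mainland.  (the mainland: 4M 3B; the island: 2M 2B)
5. 2 merchants and 1 bandit → the island.  (the mainland: 2M 2B; the island: 4M 3B)
6. 1 merchant ← the mainland.  (the mainland: 3M 2B; the island: 3M 3B)
7. 2 merchants and 1 bandit → the island.  (the mainland: 1M 1B; the island: 5M 4B)
8. 1 merchant ← the mainland.  (the mainland: 2M 1B; the island: 4M 4B)
9. 2 merchants and 1 bandit → the island.  (the mainland: 0M 0B; the island: 6M 5B)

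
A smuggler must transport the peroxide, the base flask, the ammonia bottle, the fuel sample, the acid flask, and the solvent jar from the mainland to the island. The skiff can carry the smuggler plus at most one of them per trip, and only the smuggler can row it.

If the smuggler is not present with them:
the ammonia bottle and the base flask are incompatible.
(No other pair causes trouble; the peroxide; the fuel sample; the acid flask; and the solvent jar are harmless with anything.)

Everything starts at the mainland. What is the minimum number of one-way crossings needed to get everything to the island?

Counting alone: the smuggler can take at most 1 across per trip to the island, so moving all 6 needs at least 6 loaded trips out, with a return between consecutive ones — at least 11 crossings.
The plan below uses exactly 11 crossings, so it is optimal:
1. Smuggler goes to the island with the base flask.  [the mainland: the acid flask, the ammonia bottle, the fuel sample, the peroxide, the solvent jar | the island: the base flask]
2. Smuggler goes back to the mainland alone.  [the mainland: the acid flask, the ammonia bottle, the fuel sample, the peroxide, the solvent jar | the island: the base flask]
3. Smuggler goes to the island with the peroxide.  [the mainland: the acid flask, the ammonia bottle, the fuel sample, the solvent jar | the island: the base flask, the peroxide]
4. Smuggler goes back to the mainland alone.  [the mainland: the acid flask, the ammonia bottle, the fuel sample, the solvent jar | the island: the base flask, the peroxide]
5. Smuggler goes to the island with the fuel sample.  [the mainland: the acid flask, the ammonia bottle, the solvent jar | the island: the base flask, the fuel sample, the peroxide]
6. Smuggler goes back to the mainland alone.  [the mainland: the acid flask, the ammonia bottle, the solvent jar | the island: the base flask, the fuel sample, the peroxide]
7. Smuggler goes to the island with the acid flask.  [the mainland: the ammonia bottle, the solvent jar | the island: the acid flask, the base flask, the fuel sample, the peroxide]
8. Smuggler goes back to the mainland alone.  [the mainland: the ammonia bottle, the solvent jar | the island: the acid flask, the base flask, the fuel sample, the peroxide]
9. Smuggler goes to the island with the solvent jar.  [the mainland: the ammonia bottle | the island: the acid flask, the base flask, the fuel sample, the peroxide, the solvent jar]
10. Smuggler goes back to the mainland alone.  [the mainland: the ammonia bottle | the island: the acid flask, the base flask, the fuel sample, the peroxide, the solvent jar]
11. Smuggler goes to the island with the ammonia bottle.  [the mainland: — | the island: the acid flask, the ammonia bottle, the base flask, the fuel sample, the peroxide, the solvent jar]

11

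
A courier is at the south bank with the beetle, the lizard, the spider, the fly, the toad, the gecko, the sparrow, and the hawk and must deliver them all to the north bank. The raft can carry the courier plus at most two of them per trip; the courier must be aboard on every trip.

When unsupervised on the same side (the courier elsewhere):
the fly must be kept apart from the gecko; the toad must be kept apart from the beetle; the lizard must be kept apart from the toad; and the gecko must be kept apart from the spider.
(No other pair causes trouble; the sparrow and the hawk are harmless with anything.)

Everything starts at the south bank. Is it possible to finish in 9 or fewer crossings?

Yes — this plan uses 9 crossings (≤ 9):
1. Courier goes to the north bank with the gecko and the toad.  [the south bank: the beetle, the fly, the hawk, the lizard, the sparrow, the spider | the north bank: the gecko, the toad]
2. Courier goes back to the south bank alone.  [the south bank: the beetle, the fly, the hawk, the lizard, the sparrow, the spider | the north bank: the gecko, the toad]
3. Courier goes to the north bank with the beetle and the lizard.  [the south bank: the fly, the hawk, the sparrow, the spider | the north bank: the beetle, the gecko, the lizard, the toad]
4. Courier goes back to the south bank with the toad.  [the south bank: the fly, the hawk, the sparrow, the spider, the toad | the north bank: the beetle, the gecko, the lizard]
5. Courier goes to the north bank with the fly and the spider.  [the south bank: the hawk, the sparrow, the toad | the north bank: the beetle, the fly, the gecko, the lizard, the spider]
6. Courier goes back to the south bank with the gecko.  [the south bank: the gecko, the hawk, the sparrow, the toad | the north bank: the beetle, the fly, the lizard, the spider]
7. Courier goes to the north bank with the hawk and the sparrow.  [the south bank: the gecko, the toad | the north bank: the beetle, the fly, the hawk, the lizard, the sparrow, the spider]
8. Courier goes back to the south bank alone.  [the south bank: the gecko, the toad | the north bank: the beetle, the fly, the hawk, the lizard, the sparrow, the spider]
9. Courier goes to the north bank with the gecko and the toad.  [the south bank: — | the north bank: the beetle, the fly, the gecko, the hawk, the lizard, the sparrow, the spider, the toad]

Yes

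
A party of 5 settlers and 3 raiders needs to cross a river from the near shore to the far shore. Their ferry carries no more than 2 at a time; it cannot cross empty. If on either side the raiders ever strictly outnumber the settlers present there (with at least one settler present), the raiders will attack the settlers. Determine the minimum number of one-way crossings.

Counting alone: each trip to the far shore takes at most 2 across and each return brings at least 1 back, so after t trips out (and t−1 returns) at most 2t − (t−1) of the 8 are across; that first reaches 8 at t = 7, so at least 13 crossings are needed.
The plan below uses exactly 13 crossings, so it is optimal:
1. 2 raiders → the far shore.  (the near shore: 5S 1R; the far shore: 0S 2R)
2. 1 raider ← the near shore.  (the near shore: 5S 2R; the far shore: 0S 1R)
3. 2 raiders → the far shore.  (the near shore: 5S 0R; the far shore: 0S 3R)
4. 1 raider ← the near shore.  (the near shore: 5S 1R; the far shore: 0S 2R)
5. 2 settlers → the far shore.  (the near shore: 3S 1R; the far shore: 2S 2R)
6. 1 raider ← the near shore.  (the near shore: 3S 2R; the far shore: 2S 1R)
7. 1 settler and 1 raider → the far shore.  (the near shore: 2S 1R; the far shore: 3S 2R)
8. 1 raider ← the near shore.  (the near shore: 2S 2R; the far shore: 3S 1R)
9. 2 raiders → the far shore.  (the near shore: 2S 0R; the far shore: 3S 3R)
10. 1 raider ← the near shore.  (the near shore: 2S 1R; the far shore: 3S 2R)
11. 1 settler and 1 raider → the far shore.  (the near shore: 1S 0R; the far shore: 4S 3R)
12. 1 raider ← the near shore.  (the near shore: 1S 1R; the far shore: 4S 2R)
13. 1 settler and 1 raider → the far shore.  (the near shore: 0S 0R; the far shore: 5S 3R)

13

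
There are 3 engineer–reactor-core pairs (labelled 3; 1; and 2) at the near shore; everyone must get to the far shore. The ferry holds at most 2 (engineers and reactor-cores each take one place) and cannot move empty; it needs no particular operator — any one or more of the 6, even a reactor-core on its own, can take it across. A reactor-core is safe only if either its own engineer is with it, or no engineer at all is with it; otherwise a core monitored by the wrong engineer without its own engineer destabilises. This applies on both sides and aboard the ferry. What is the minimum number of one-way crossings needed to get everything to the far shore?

Counting alone: each trip to the far shore takes at most 2 across and each return brings at least 1 back, so after t trips out (and t−1 returns) at most 2t − (t−1) of the 6 are across; that first reaches 6 at t = 5, so at least 9 crossings are needed.
The safety rule pushes this higher. Following every safe sequence of crossings, the most of the 6 that can be at the far shore as the ferry arrives there on crossing 9 is 5 — never all 6.
So no plan with fewer than 11 crossings exists, and this one achieves 11:
1. engineer 3 and reactor-core 3 cross → the far shore.
2. engineer 3 crosses ← the near shore.
3. reactor-core 1 and reactor-core 2 cross → the far shore.
4. reactor-core 3 crosses ← the near shore.
5. engineer 1 and engineer 2 cross → the far shore.
6. engineer 1 and reactor-core 1 cross ← the near shore.
7. engineer 1 and engineer 3 cross → the far shore.
8. reactor-core 2 crosses ← the near shore.
9. reactor-core 1 and reactor-core 3 cross → the far shore.
10. engineer 2 crosses ← the near shore.
11. engineer 2 and reactor-core 2 cross → the far shore.

11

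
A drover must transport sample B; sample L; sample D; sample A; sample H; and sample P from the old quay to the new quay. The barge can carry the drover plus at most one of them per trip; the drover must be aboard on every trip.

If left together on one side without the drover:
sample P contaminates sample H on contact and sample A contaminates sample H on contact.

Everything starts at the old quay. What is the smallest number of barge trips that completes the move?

13

Counting alone: the drover can take at most 1 across per trip to the new quay, so moving all 6 needs at least 6 loaded trips out, with a return between consecutive ones — at least 11 crossings.
The safety rule pushes this higher. Following every safe sequence of crossings, the most of the 6 that can be at the new quay as the barge arrives there on crossing 11 is 5 — never all 6.
So no plan with fewer than 13 crossings exists, and this one achieves 13:
1. Drover goes to the new quay with sample H.  [the old quay: sample A, sample B, sample D, sample L, sample P | the new quay: sample H]
2. Drover goes back to the old quay alone.  [the old quay: sample A, sample B, sample D, sample L, sample P | the new quay: sample H]
3. Drover goes to the new quay with sample B.  [the old quay: sample A, sample D, sample L, sample P | the new quay: sample B, sample H]
4. Drover goes back to the old quay alone.  [the old quay: sample A, sample D, sample L, sample P | the new quay: sample B, sample H]
5. Drover goes to the new quay with sample L.  [the old quay: sample A, sample D, sample P | the new quay: sample B, sample H, sample L]
6. Drover goes back to the old quay alone.  [the old quay: sample A, sample D, sample P | the new quay: sample B, sample H, sample L]
7. Drover goes to the new quay with sample D.  [the old quay: sample A, sample P | the new quay: sample B, sample D, sample H, sample L]
8. Drover goes back to the old quay alone.  [the old quay: sample A, sample P | the new quay: sample B, sample D, sample H, sample L]
9. Drover goes to the new quay with sample A.  [the old quay: sample P | the new quay: sample A, sample B, sample D, sample H, sample L]
10. Drover goes back to the old quay with sample H.  [the old quay: sample H, sample P | the new quay: sample A, sample B, sample D, sample L]
11. Drover goes to the new quay with sample P.  [the old quay: sample H | the new quay: sample A, sample B, sample D, sample L, sample P]
12. Drover goes back to the old quay alone.  [the old quay: sample H | the new quay: sample A, sample B, sample D, sample L, sample P]
13. Drover goes to the new quay with sample H.  [the old quay: — | the new quay: sample A, sample B, sample D, sample H, sample L, sample P]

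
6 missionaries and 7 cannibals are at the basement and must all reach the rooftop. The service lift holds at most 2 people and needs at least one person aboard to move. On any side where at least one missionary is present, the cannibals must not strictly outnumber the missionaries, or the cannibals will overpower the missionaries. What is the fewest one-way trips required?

The cannibals already outnumber the missionaries at the basement before anyone moves, so the starting position itself is disallowed.

impossible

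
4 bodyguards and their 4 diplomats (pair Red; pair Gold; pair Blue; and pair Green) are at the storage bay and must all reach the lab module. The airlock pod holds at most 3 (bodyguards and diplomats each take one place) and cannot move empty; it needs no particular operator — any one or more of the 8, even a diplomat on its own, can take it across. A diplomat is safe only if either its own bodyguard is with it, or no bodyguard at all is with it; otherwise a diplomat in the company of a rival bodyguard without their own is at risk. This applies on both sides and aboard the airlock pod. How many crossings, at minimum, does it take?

9

Counting alone: each trip to the lab module takes at most 3 across and each return brings at least 1 back, so after t trips out (and t−1 returns) at most 3t − (t−1) of the 8 are across; that first reaches 8 at t = 4, so at least 7 crossings are needed.
The safety rule pushes this higher. Following every safe sequence of crossings, the most of the 8 that can be at the lab module as the airlock pod arrives there on crossing 7 is 7 — never all 8.
So no plan with fewer than 9 crossings exists, and this one achieves 9:
1. bodyguard Red and diplomat Red cross → the lab module.
2. bodyguard Red crosses ← the storage bay.
3. bodyguard Gold, bodyguard Red, and diplomat Gold cross → the lab module.
4. bodyguard Red and diplomat Red cross ← the storage bay.
5. bodyguard Blue, bodyguard Green, and bodyguard Red cross → the lab module.
6. diplomat Gold crosses ← the storage bay.
7. diplomat Gold and diplomat Red cross → the lab module.
8. diplomat Red crosses ← the storage bay.
9. diplomat Blue, diplomat Green, and diplomat Red cross → the lab module.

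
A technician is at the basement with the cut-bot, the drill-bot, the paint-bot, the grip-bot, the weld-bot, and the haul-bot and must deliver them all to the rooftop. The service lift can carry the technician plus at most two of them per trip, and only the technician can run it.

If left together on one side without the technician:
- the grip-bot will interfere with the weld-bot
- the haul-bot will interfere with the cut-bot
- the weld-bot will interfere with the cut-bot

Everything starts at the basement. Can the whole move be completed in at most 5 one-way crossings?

Yes

Yes — this plan uses 5 crossings (≤ 5):
1. Technician goes to the rooftop with the cut-bot and the grip-bot.
2. Technician goes back to the basement alone.
3. Technician goes to the rooftop with the drill-bot and the paint-bot.
4. Technician goes back to the basement alone.
5. Technician goes to the rooftop with the haul-bot and the weld-bot.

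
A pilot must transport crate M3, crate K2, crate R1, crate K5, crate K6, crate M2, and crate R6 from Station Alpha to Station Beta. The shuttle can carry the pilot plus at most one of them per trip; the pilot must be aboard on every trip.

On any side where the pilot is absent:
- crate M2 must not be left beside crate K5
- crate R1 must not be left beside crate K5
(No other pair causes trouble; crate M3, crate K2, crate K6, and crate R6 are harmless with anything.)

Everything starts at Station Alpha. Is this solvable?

Yes

1. Pilot goes to Station Beta with crate K5.  [Station Alpha: crate K2, crate K6, crate M2, crate M3, crate R1, crate R6 | Station Beta: crate K5]
2. Pilot goes back to Station Alpha alone.  [Station Alpha: crate K2, crate K6, crate M2, crate M3, crate R1, crate R6 | Station Beta: crate K5]
3. Pilot goes to Station Beta with crate M3.  [Station Alpha: crate K2, crate K6, crate M2, crate R1, crate R6 | Station Beta: crate K5, crate M3]
4. Pilot goes back to Station Alpha alone.  [Station Alpha: crate K2, crate K6, crate M2, crate R1, crate R6 | Station Beta: crate K5, crate M3]
5. Pilot goes to Station Beta with crate K2.  [Station Alpha: crate K6, crate M2, crate R1, crate R6 | Station Beta: crate K2, crate K5, crate M3]
6. Pilot goes back to Station Alpha alone.  [Station Alpha: crate K6, crate M2, crate R1, crate R6 | Station Beta: crate K2, crate K5, crate M3]
7. Pilot goes to Station Beta with crate R1.  [Station Alpha: crate K6, crate M2, crate R6 | Station Beta: crate K2, crate K5, crate M3, crate R1]
8. Pilot goes back to Station Alpha with crate K5.  [Station Alpha: crate K5, crate K6, crate M2, crate R6 | Station Beta: crate K2, crate M3, crate R1]
9. Pilot goes to Station Beta with crate M2.  [Station Alpha: crate K5, crate K6, crate R6 | Station Beta: crate K2, crate M2, crate M3, crate R1]
10. Pilot goes back to Station Alpha alone.  [Station Alpha: crate K5, crate K6, crate R6 | Station Beta: crate K2, crate M2, crate M3, crate R1]
11. Pilot goes to Station Beta with crate K6.  [Station Alpha: crate K5, crate R6 | Station Beta: crate K2, crate K6, crate M2, crate M3, crate R1]
12. Pilot goes back to Station Alpha alone.  [Station Alpha: crate K5, crate R6 | Station Beta: crate K2, crate K6, crate M2, crate M3, crate R1]
13. Pilot goes to Station Beta with crate R6.  [Station Alpha: crate K5 | Station Beta: crate K2, crate K6, crate M2, crate M3, crate R1, crate R6]
14. Pilot goes back to Station Alpha alone.  [Station Alpha: crate K5 | Station Beta: crate K2, crate K6, crate M2, crate M3, crate R1, crate R6]
15. Pilot goes to Station Beta with crate K5.  [Station Alpha: — | Station Beta: crate K2, crate K5, crate K6, crate M2, crate M3, crate R1, crate R6]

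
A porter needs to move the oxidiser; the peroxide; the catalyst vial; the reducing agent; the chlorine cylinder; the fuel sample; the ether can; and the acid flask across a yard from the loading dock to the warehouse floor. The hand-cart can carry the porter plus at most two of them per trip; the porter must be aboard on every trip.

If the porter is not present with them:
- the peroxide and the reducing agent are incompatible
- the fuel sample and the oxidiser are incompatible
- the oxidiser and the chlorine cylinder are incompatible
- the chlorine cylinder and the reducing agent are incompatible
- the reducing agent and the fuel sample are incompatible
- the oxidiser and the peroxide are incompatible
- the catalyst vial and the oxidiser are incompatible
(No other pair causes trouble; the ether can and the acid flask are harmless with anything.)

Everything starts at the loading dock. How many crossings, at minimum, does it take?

Counting alone: the porter can take at most 2 across per trip to the warehouse floor, so moving all 8 needs at least 4 loaded trips out, with a return between consecutive ones — at least 7 crossings.
The safety rule pushes this higher. Following every safe sequence of crossings, the most of the 8 that can be at the warehouse floor as the hand-cart arrives there on crossing 7 is 6 — never all 8.
So no plan with fewer than 9 crossings exists, and this one achieves 9:
1. Porter goes to the warehouse floor with the oxidiser and the reducing agent.  [the loading dock: the acid flask, the catalyst vial, the chlorine cylinder, the ether can, the fuel sample, the peroxide | the warehouse floor: the oxidiser, the reducing agent]
2. Porter goes back to the loading dock alone.  [the loading dock: the acid flask, the catalyst vial, the chlorine cylinder, the ether can, the fuel sample, the peroxide | the warehouse floor: the oxidiser, the reducing agent]
3. Porter goes to the warehouse floor with the catalyst vial and the peroxide.  [the loading dock: the acid flask, the chlorine cylinder, the ether can, the fuel sample | the warehouse floor: the catalyst vial, the oxidiser, the peroxide, the reducing agent]
4. Porter goes back to the loading dock with the oxidiser and the reducing agent.  [the loading dock: the acid flask, the chlorine cylinder, the ether can, the fuel sample, the oxidiser, the reducing agent | the warehouse floor: the catalyst vial, the peroxide]
5. Porter goes to the warehouse floor with the chlorine cylinder and the fuel sample.  [the loading dock: the acid flask, the ether can, the oxidiser, the reducing agent | the warehouse floor: the catalyst vial, the chlorine cylinder, the fuel sample, the peroxide]
6. Porter goes back to the loading dock alone.  [the loading dock: the acid flask, the ether can, the oxidiser, the reducing agent | the warehouse floor: the catalyst vial, the chlorine cylinder, the fuel sample, the peroxide]
7. Porter goes to the warehouse floor with the acid flask and the ether can.  [the loading dock: the oxidiser, the reducing agent | the warehouse floor: the acid flask, the catalyst vial, the chlorine cylinder, the ether can, the fuel sample, the peroxide]
8. Porter goes back to the loading dock alone.  [the loading dock: the oxidiser, the reducing agent | the warehouse floor: the acid flask, the catalyst vial, the chlorine cylinder, the ether can, the fuel sample, the peroxide]
9. Porter goes to the warehouse floor with the oxidiser and the reducing agent.  [the loading dock: — | the warehouse floor: the acid flask, the catalyst vial, the chlorine cylinder, the ether can, the fuel sample, the oxidiser, the peroxide, the reducing agent]

9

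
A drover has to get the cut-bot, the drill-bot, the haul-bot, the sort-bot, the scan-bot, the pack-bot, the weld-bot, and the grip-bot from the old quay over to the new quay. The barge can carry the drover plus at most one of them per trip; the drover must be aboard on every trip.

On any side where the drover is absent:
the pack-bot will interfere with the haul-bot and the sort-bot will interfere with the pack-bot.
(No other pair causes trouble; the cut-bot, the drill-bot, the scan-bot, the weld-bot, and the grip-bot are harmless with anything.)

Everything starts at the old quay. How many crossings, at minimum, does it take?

Counting alone: the drover can take at most 1 across per trip to the new quay, so moving all 8 needs at least 8 loaded trips out, with a return between consecutive ones — at least 15 crossings.
The safety rule pushes this higher. Following every safe sequence of crossings, the most of the 8 that can be at the new quay as the barge arrives there on crossing 15 is 7 — never all 8.
So no plan with fewer than 17 crossings exists, and this one achieves 17:
1. Drover goes to the new quay with the pack-bot.  [the old quay: the cut-bot, the drill-bot, the grip-bot, the haul-bot, the scan-bot, the sort-bot, the weld-bot | the new quay: the pack-bot]
2. Drover goes back to the old quay alone.  [the old quay: the cut-bot, the drill-bot, the grip-bot, the haul-bot, the scan-bot, the sort-bot, the weld-bot | the new quay: the pack-bot]
3. Drover goes to the new quay with the cut-bot.  [the old quay: the drill-bot, the grip-bot, the haul-bot, the scan-bot, the sort-bot, the weld-bot | the new quay: the cut-bot, the pack-bot]
4. Drover goes back to the old quay alone.  [the old quay: the drill-bot, the grip-bot, the haul-bot, the scan-bot, the sort-bot, the weld-bot | the new quay: the cut-bot, the pack-bot]
5. Drover goes to the new quay with the drill-bot.  [the old quay: the grip-bot, the haul-bot, the scan-bot, the sort-bot, the weld-bot | the new quay: the cut-bot, the drill-bot, the pack-bot]
6. Drover goes back to the old quay alone.  [the old quay: the grip-bot, the haul-bot, the scan-bot, the sort-bot, the weld-bot | the new quay: the cut-bot, the drill-bot, the pack-bot]
7. Drover goes to the new quay with the haul-bot.  [the old quay: the grip-bot, the scan-bot, the sort-bot, the weld-bot | the new quay: the cut-bot, the drill-bot, the haul-bot, the pack-bot]
8. Drover goes back to the old quay with the pack-bot.  [the old quay: the grip-bot, the pack-bot, the scan-bot, the sort-bot, the weld-bot | the new quay: the cut-bot, the drill-bot, the haul-bot]
9. Drover goes to the new quay with the sort-bot.  [the old quay: the grip-bot, the pack-bot, the scan-bot, the weld-bot | the new quay: the cut-bot, the drill-bot, the haul-bot, the sort-bot]
10. Drover goes back to the old quay alone.  [the old quay: the grip-bot, the pack-bot, the scan-bot, the weld-bot | the new quay: the cut-bot, the drill-bot, the haul-bot, the sort-bot]
11. Drover goes to the new quay with the scan-bot.  [the old quay: the grip-bot, the pack-bot, the weld-bot | the new quay: the cut-bot, the drill-bot, the haul-bot, the scan-bot, the sort-bot]
12. Drover goes back to the old quay alone.  [the old quay: the grip-bot, the pack-bot, the weld-bot | the new quay: the cut-bot, the drill-bot, the haul-bot, the scan-bot, the sort-bot]
13. Drover goes to the new quay with the weld-bot.  [the old quay: the grip-bot, the pack-bot | the new quay: the cut-bot, the drill-bot, the haul-bot, the scan-bot, the sort-bot, the weld-bot]
14. Drover goes back to the old quay alone.  [the old quay: the grip-bot, the pack-bot | the new quay: the cut-bot, the drill-bot, the haul-bot, the scan-bot, the sort-bot, the weld-bot]
15. Drover goes to the new quay with the grip-bot.  [the old quay: the pack-bot | the new quay: the cut-bot, the drill-bot, the grip-bot, the haul-bot, the scan-bot, the sort-bot, the weld-bot]
16. Drover goes back to the old quay alone.  [the old quay: the pack-bot | the new quay: the cut-bot, the drill-bot, the grip-bot, the haul-bot, the scan-bot, the sort-bot, the weld-bot]
17. Drover goes to the new quay with the pack-bot.  [the old quay: — | the new quay: the cut-bot, the drill-bot, the grip-bot, the haul-bot, the pack-bot, the scan-bot, the sort-bot, the weld-bot]

17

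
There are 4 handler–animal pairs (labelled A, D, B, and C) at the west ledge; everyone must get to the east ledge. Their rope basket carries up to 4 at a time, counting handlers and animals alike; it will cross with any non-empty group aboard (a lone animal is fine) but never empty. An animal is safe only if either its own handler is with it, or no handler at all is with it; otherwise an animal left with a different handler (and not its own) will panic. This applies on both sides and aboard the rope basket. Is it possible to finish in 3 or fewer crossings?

No

Counting alone: each trip to the east ledge takes at most 4 across and each return brings at least 1 back, so after t trips out (and t−1 returns) at most 4t − (t−1) of the 8 are across; that first reaches 8 at t = 3, so at least 5 crossings are needed.
Since 3 < 5, 3 crossings cannot be enough. (The shortest complete plan in fact takes 5:)
1. animal A and handler A cross → the east ledge.
2. handler A crosses ← the west ledge.
3. handler A, handler B, handler C, and handler D cross → the east ledge.
4. animal A crosses ← the west ledge.
5. animal A, animal B, animal C, and animal D cross → the east ledge.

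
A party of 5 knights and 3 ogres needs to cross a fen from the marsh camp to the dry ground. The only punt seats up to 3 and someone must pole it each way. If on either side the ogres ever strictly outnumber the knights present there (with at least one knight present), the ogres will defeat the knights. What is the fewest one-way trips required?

Counting alone: each trip to the dry ground takes at most 3 across and each return brings at least 1 back, so after t trips out (and t−1 returns) at most 3t − (t−1) of the 8 are across; that first reaches 8 at t = 4, so at least 7 crossings are needed.
The plan below uses exactly 7 crossings, so it is optimal:
1. 2 ogres → the dry ground.  (the marsh camp: 5K 1O; the dry ground: 0K 2O)
2. 1 ogre ← the marsh camp.  (the marsh camp: 5K 2O; the dry ground: 0K 1O)
3. 2 knights and 1 ogre → the dry ground.  (the marsh camp: 3K 1O; the dry ground: 2K 2O)
4. 1 ogre ← the marsh camp.  (the marsh camp: 3K 2O; the dry ground: 2K 1O)
5. 1 knight and 2 ogres → the dry ground.  (the marsh camp: 2K 0O; the dry ground: 3K 3O)
6. 1 ogre ← the marsh camp.  (the marsh camp: 2K 1O; the dry ground: 3K 2O)
7. 2 knights and 1 ogre → the dry ground.  (the marsh camp: 0K 0O; the dry ground: 5K 3O)

7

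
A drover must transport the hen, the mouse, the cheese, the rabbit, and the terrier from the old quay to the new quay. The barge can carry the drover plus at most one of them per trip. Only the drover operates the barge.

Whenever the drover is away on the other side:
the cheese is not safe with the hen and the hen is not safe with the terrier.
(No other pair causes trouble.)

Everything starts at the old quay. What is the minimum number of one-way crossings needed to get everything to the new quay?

Counting alone: the drover can take at most 1 across per trip to the new quay, so moving all 5 needs at least 5 loaded trips out, with a return between consecutive ones — at least 9 crossings.
The safety rule pushes this higher. Following every safe sequence of crossings, the most of the 5 that can be at the new quay as the barge arrives there on crossing 9 is 4 — never all 5.
So no plan with fewer than 11 crossings exists, and this one achieves 11:
1. Drover goes to the new quay with the hen.  [the old quay: the cheese, the mouse, the rabbit, the terrier | the new quay: the hen]
2. Drover goes back to the old quay alone.  [the old quay: the cheese, the mouse, the rabbit, the terrier | the new quay: the hen]
3. Drover goes to the new quay with the mouse.  [the old quay: the cheese, the rabbit, the terrier | the new quay: the hen, the mouse]
4. Drover goes back to the old quay alone.  [the old quay: the cheese, the rabbit, the terrier | the new quay: the hen, the mouse]
5. Drover goes to the new quay with the cheese.  [the old quay: the rabbit, the terrier | the new quay: the cheese, the hen, the mouse]
6. Drover goes back to the old quay with the hen.  [the old quay: the hen, the rabbit, the terrier | the new quay: the cheese, the mouse]
7. Drover goes to the new quay with the terrier.  [the old quay: the hen, the rabbit | the new quay: the cheese, the mouse, the terrier]
8. Drover goes back to the old quay alone.  [the old quay: the hen, the rabbit | the new quay: the cheese, the mouse, the terrier]
9. Drover goes to the new quay with the rabbit.  [the old quay: the hen | the new quay: the cheese, the mouse, the rabbit, the terrier]
10. Drover goes back to the old quay alone.  [the old quay: the hen | the new quay: the cheese, the mouse, the rabbit, the terrier]
11. Drover goes to the new quay with the hen.  [the old quay: — | the new quay: the cheese, the hen, the mouse, the rabbit, the terrier]

11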